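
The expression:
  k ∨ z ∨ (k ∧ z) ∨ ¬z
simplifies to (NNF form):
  True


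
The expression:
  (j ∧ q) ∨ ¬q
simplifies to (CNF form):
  j ∨ ¬q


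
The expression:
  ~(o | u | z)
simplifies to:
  ~o & ~u & ~z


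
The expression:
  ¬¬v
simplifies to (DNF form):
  v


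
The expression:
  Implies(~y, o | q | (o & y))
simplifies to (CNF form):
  o | q | y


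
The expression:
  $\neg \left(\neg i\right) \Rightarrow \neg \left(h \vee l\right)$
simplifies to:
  $\left(\neg h \wedge \neg l\right) \vee \neg i$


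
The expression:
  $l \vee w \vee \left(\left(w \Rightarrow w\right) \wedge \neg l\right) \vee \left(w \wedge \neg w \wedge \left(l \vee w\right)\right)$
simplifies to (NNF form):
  $\text{True}$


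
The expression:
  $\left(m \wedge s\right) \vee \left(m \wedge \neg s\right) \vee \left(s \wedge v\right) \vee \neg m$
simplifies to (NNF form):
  $\text{True}$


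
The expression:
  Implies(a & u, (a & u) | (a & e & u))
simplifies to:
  True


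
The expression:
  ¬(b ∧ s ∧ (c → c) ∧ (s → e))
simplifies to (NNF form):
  ¬b ∨ ¬e ∨ ¬s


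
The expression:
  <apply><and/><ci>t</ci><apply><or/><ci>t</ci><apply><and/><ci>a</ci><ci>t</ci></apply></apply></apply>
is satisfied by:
  {t: True}


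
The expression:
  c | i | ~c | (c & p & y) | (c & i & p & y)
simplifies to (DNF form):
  True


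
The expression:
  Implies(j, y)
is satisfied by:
  {y: True, j: False}
  {j: False, y: False}
  {j: True, y: True}


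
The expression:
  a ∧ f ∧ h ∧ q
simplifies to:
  a ∧ f ∧ h ∧ q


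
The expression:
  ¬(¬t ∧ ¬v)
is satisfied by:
  {t: True, v: True}
  {t: True, v: False}
  {v: True, t: False}


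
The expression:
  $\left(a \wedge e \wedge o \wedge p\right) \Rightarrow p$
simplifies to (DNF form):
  $\text{True}$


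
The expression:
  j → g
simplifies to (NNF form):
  g ∨ ¬j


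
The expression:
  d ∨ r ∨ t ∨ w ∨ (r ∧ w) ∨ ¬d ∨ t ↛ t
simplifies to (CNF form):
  True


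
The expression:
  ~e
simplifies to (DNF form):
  ~e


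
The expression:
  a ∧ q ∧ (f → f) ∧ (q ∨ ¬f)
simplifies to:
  a ∧ q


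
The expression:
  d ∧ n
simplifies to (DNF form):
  d ∧ n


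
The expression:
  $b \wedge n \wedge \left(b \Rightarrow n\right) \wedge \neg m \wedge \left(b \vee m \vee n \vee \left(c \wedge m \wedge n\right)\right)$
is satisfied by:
  {b: True, n: True, m: False}


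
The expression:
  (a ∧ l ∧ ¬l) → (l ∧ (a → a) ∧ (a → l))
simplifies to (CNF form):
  True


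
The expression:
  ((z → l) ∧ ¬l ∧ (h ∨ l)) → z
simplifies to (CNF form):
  l ∨ z ∨ ¬h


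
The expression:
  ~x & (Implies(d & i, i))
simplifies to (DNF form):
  ~x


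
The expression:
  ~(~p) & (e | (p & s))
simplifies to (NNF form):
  p & (e | s)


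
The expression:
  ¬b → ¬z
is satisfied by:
  {b: True, z: False}
  {z: False, b: False}
  {z: True, b: True}


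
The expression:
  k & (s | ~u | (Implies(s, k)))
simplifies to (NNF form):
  k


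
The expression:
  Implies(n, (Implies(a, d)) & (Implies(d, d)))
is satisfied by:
  {d: True, n: False, a: False}
  {d: False, n: False, a: False}
  {a: True, d: True, n: False}
  {a: True, d: False, n: False}
  {n: True, d: True, a: False}
  {n: True, d: False, a: False}
  {n: True, a: True, d: True}


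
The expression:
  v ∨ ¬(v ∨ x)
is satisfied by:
  {v: True, x: False}
  {x: False, v: False}
  {x: True, v: True}


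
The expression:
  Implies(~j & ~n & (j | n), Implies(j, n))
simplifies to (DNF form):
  True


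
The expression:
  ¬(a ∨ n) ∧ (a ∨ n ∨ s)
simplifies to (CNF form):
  s ∧ ¬a ∧ ¬n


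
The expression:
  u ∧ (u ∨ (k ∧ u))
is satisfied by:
  {u: True}


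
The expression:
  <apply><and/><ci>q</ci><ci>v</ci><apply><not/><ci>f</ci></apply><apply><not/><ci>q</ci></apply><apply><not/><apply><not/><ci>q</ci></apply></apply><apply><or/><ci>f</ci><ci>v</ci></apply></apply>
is never true.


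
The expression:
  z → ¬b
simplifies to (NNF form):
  ¬b ∨ ¬z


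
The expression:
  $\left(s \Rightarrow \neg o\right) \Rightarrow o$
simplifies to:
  $o$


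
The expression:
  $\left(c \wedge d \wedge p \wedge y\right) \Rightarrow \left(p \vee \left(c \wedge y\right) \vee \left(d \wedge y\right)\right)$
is always true.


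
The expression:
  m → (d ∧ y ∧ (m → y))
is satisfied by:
  {d: True, y: True, m: False}
  {d: True, y: False, m: False}
  {y: True, d: False, m: False}
  {d: False, y: False, m: False}
  {d: True, m: True, y: True}


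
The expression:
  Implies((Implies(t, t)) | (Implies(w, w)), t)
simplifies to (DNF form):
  t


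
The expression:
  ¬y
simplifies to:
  ¬y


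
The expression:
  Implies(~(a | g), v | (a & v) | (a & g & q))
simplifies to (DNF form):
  a | g | v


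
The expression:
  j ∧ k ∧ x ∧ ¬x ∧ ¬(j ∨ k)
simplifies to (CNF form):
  False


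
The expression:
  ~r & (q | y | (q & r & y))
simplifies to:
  ~r & (q | y)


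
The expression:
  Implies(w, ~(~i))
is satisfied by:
  {i: True, w: False}
  {w: False, i: False}
  {w: True, i: True}


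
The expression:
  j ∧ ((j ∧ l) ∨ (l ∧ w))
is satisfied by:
  {j: True, l: True}


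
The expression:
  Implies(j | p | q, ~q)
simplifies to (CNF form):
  ~q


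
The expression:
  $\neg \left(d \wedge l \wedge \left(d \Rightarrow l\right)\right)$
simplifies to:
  $\neg d \vee \neg l$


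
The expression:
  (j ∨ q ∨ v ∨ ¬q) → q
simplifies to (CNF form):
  q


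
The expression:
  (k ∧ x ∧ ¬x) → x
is always true.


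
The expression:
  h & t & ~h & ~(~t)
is never true.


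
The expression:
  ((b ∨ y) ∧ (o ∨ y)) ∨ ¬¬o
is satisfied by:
  {y: True, o: True}
  {y: True, o: False}
  {o: True, y: False}


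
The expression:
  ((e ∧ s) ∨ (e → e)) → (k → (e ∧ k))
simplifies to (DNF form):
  e ∨ ¬k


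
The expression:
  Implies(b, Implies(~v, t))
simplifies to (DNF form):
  t | v | ~b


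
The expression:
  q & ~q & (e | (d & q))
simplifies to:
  False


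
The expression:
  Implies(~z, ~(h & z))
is always true.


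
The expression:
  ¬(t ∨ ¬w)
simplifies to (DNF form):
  w ∧ ¬t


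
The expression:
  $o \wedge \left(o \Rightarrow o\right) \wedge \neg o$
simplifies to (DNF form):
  $\text{False}$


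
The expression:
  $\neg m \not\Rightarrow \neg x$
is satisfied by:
  {x: True, m: False}


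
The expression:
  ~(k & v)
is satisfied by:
  {k: False, v: False}
  {v: True, k: False}
  {k: True, v: False}


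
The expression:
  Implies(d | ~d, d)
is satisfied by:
  {d: True}


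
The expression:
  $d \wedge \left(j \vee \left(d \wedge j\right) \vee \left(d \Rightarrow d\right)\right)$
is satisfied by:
  {d: True}


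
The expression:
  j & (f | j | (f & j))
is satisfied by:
  {j: True}


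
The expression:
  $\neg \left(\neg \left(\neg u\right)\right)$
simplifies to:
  $\neg u$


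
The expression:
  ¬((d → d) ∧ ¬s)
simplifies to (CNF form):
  s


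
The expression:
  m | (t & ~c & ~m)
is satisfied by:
  {m: True, t: True, c: False}
  {m: True, t: False, c: False}
  {m: True, c: True, t: True}
  {m: True, c: True, t: False}
  {t: True, c: False, m: False}


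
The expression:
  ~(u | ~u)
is never true.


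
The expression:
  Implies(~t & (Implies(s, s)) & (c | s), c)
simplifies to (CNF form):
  c | t | ~s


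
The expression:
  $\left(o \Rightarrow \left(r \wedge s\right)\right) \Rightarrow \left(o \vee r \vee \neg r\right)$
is always true.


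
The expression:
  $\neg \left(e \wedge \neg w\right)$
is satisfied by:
  {w: True, e: False}
  {e: False, w: False}
  {e: True, w: True}


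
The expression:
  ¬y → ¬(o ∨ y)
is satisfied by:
  {y: True, o: False}
  {o: False, y: False}
  {o: True, y: True}


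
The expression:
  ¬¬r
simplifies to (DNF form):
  r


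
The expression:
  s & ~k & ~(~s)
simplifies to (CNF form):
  s & ~k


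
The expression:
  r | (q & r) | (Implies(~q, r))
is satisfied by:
  {r: True, q: True}
  {r: True, q: False}
  {q: True, r: False}


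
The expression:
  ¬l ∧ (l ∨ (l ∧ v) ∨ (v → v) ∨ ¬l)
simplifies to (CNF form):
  ¬l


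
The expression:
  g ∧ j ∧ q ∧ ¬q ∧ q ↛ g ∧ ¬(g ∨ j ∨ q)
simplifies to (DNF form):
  False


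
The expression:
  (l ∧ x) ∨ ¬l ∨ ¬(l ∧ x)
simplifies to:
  True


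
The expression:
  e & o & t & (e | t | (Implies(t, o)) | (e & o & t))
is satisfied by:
  {t: True, e: True, o: True}


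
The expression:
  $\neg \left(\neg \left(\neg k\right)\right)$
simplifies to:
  $\neg k$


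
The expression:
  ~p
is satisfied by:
  {p: False}


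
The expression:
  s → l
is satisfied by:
  {l: True, s: False}
  {s: False, l: False}
  {s: True, l: True}


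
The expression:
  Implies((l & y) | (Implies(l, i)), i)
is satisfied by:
  {i: True, l: True, y: False}
  {i: True, l: False, y: False}
  {i: True, y: True, l: True}
  {i: True, y: True, l: False}
  {l: True, y: False, i: False}


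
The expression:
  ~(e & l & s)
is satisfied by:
  {l: False, e: False, s: False}
  {s: True, l: False, e: False}
  {e: True, l: False, s: False}
  {s: True, e: True, l: False}
  {l: True, s: False, e: False}
  {s: True, l: True, e: False}
  {e: True, l: True, s: False}


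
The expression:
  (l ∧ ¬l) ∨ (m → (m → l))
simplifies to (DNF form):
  l ∨ ¬m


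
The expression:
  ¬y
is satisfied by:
  {y: False}


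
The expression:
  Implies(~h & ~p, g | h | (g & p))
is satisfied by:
  {p: True, g: True, h: True}
  {p: True, g: True, h: False}
  {p: True, h: True, g: False}
  {p: True, h: False, g: False}
  {g: True, h: True, p: False}
  {g: True, h: False, p: False}
  {h: True, g: False, p: False}


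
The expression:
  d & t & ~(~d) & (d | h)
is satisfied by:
  {t: True, d: True}


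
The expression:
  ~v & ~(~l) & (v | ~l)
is never true.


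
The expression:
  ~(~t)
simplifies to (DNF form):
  t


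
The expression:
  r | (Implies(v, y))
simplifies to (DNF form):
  r | y | ~v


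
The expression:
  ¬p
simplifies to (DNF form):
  ¬p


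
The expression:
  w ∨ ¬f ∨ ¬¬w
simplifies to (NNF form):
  w ∨ ¬f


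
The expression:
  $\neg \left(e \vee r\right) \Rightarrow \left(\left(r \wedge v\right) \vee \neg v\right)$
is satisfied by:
  {r: True, e: True, v: False}
  {r: True, v: False, e: False}
  {e: True, v: False, r: False}
  {e: False, v: False, r: False}
  {r: True, e: True, v: True}
  {r: True, v: True, e: False}
  {e: True, v: True, r: False}


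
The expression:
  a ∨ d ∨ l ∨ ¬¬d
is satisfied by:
  {a: True, d: True, l: True}
  {a: True, d: True, l: False}
  {a: True, l: True, d: False}
  {a: True, l: False, d: False}
  {d: True, l: True, a: False}
  {d: True, l: False, a: False}
  {l: True, d: False, a: False}


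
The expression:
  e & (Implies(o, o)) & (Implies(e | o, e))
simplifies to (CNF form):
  e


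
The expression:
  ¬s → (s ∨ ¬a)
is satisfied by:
  {s: True, a: False}
  {a: False, s: False}
  {a: True, s: True}


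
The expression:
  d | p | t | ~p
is always true.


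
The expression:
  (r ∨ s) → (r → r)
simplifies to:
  True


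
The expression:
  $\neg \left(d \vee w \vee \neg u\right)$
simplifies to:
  $u \wedge \neg d \wedge \neg w$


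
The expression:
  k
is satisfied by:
  {k: True}


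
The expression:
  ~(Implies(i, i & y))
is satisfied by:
  {i: True, y: False}


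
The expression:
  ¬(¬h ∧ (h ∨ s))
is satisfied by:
  {h: True, s: False}
  {s: False, h: False}
  {s: True, h: True}


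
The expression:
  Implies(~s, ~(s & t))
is always true.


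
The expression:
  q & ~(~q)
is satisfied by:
  {q: True}


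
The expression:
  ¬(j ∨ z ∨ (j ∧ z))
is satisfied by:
  {z: False, j: False}


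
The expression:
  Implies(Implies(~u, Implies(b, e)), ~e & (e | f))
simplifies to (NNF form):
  ~e & (b | f) & (f | ~u)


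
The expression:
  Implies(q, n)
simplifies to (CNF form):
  n | ~q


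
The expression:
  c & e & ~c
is never true.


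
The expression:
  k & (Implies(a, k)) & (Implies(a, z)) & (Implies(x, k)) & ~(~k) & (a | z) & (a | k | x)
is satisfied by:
  {z: True, k: True}


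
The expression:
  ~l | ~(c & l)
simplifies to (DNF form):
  ~c | ~l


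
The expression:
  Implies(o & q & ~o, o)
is always true.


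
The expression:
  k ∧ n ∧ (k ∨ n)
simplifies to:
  k ∧ n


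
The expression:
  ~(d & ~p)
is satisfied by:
  {p: True, d: False}
  {d: False, p: False}
  {d: True, p: True}


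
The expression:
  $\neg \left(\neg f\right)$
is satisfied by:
  {f: True}


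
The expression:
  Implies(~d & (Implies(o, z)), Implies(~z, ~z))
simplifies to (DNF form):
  True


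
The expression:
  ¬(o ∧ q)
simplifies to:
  ¬o ∨ ¬q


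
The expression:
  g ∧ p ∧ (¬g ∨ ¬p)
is never true.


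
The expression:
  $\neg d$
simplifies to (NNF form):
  $\neg d$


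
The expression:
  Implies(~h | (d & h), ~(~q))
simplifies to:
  q | (h & ~d)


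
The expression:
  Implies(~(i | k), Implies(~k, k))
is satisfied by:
  {i: True, k: True}
  {i: True, k: False}
  {k: True, i: False}


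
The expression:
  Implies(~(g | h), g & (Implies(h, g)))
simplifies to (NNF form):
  g | h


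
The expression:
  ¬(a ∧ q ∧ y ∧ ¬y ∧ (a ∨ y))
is always true.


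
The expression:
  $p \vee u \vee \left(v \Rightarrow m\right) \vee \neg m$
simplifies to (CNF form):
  $\text{True}$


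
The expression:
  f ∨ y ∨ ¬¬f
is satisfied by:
  {y: True, f: True}
  {y: True, f: False}
  {f: True, y: False}


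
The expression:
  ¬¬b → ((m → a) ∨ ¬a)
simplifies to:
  True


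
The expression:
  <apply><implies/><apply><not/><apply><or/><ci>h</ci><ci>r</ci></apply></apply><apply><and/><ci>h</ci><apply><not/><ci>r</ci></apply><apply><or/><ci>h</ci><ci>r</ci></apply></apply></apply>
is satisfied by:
  {r: True, h: True}
  {r: True, h: False}
  {h: True, r: False}


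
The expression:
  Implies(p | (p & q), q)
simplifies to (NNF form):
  q | ~p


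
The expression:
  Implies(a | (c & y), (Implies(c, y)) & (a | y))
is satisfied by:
  {y: True, c: False, a: False}
  {c: False, a: False, y: False}
  {y: True, a: True, c: False}
  {a: True, c: False, y: False}
  {y: True, c: True, a: False}
  {c: True, y: False, a: False}
  {y: True, a: True, c: True}


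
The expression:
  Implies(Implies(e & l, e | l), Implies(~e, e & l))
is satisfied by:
  {e: True}


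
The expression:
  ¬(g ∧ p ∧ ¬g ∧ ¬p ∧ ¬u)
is always true.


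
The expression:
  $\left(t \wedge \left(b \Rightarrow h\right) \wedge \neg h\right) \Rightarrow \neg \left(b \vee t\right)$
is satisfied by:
  {b: True, h: True, t: False}
  {b: True, h: False, t: False}
  {h: True, b: False, t: False}
  {b: False, h: False, t: False}
  {b: True, t: True, h: True}
  {b: True, t: True, h: False}
  {t: True, h: True, b: False}


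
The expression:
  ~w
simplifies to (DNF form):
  ~w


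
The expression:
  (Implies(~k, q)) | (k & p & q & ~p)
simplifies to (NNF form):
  k | q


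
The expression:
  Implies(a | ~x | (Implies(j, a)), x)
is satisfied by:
  {x: True}


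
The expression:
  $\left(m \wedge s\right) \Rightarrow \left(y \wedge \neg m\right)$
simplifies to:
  $\neg m \vee \neg s$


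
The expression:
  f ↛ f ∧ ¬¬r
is never true.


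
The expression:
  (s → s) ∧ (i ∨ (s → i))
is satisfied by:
  {i: True, s: False}
  {s: False, i: False}
  {s: True, i: True}


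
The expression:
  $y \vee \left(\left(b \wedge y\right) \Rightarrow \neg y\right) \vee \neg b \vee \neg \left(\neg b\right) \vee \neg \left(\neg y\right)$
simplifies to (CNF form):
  $\text{True}$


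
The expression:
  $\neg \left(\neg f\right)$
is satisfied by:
  {f: True}


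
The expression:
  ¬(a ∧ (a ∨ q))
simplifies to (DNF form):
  ¬a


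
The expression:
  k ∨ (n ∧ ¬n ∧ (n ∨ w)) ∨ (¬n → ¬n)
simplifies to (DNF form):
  True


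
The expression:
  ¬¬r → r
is always true.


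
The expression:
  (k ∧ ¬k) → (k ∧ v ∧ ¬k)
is always true.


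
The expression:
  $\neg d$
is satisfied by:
  {d: False}


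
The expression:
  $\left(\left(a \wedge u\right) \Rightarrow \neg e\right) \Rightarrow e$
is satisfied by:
  {e: True}


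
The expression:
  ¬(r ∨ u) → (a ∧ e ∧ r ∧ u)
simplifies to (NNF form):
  r ∨ u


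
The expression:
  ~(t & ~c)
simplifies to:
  c | ~t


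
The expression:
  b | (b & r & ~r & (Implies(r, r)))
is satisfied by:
  {b: True}


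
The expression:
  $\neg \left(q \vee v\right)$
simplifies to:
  $\neg q \wedge \neg v$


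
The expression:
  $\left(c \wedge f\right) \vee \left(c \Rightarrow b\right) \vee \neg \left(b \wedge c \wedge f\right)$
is always true.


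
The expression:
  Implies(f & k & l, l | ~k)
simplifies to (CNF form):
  True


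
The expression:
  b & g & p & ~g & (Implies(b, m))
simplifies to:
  False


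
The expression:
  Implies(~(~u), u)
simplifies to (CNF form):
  True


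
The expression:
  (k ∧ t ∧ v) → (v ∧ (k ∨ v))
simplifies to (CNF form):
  True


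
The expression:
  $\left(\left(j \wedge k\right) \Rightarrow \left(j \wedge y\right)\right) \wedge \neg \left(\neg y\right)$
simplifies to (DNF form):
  $y$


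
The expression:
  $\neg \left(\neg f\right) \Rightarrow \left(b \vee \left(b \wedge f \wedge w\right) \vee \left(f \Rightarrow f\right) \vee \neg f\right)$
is always true.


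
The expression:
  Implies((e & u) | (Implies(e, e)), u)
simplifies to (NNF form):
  u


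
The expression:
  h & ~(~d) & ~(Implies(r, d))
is never true.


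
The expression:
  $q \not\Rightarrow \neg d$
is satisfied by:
  {d: True, q: True}


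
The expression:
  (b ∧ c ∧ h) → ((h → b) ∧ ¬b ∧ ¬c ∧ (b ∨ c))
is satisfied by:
  {h: False, c: False, b: False}
  {b: True, h: False, c: False}
  {c: True, h: False, b: False}
  {b: True, c: True, h: False}
  {h: True, b: False, c: False}
  {b: True, h: True, c: False}
  {c: True, h: True, b: False}


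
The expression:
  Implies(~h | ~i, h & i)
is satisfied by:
  {h: True, i: True}


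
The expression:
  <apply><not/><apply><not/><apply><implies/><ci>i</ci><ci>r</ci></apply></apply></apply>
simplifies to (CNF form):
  <apply><or/><ci>r</ci><apply><not/><ci>i</ci></apply></apply>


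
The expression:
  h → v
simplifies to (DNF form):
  v ∨ ¬h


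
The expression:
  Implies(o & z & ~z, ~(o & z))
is always true.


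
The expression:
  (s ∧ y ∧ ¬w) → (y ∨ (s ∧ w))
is always true.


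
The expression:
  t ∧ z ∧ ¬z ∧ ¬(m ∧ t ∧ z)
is never true.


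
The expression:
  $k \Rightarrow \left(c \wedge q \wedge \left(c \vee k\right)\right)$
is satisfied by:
  {q: True, c: True, k: False}
  {q: True, c: False, k: False}
  {c: True, q: False, k: False}
  {q: False, c: False, k: False}
  {q: True, k: True, c: True}


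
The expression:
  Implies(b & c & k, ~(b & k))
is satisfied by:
  {k: False, b: False, c: False}
  {c: True, k: False, b: False}
  {b: True, k: False, c: False}
  {c: True, b: True, k: False}
  {k: True, c: False, b: False}
  {c: True, k: True, b: False}
  {b: True, k: True, c: False}


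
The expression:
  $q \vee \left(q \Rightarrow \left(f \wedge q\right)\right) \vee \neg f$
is always true.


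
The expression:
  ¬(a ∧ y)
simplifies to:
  ¬a ∨ ¬y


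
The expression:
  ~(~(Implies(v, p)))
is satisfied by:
  {p: True, v: False}
  {v: False, p: False}
  {v: True, p: True}


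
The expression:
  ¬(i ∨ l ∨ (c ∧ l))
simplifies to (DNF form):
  ¬i ∧ ¬l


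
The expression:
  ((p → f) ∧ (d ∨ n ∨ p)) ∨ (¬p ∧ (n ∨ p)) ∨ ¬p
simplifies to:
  f ∨ ¬p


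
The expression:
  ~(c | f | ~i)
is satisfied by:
  {i: True, f: False, c: False}


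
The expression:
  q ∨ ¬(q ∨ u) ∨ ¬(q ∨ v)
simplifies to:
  q ∨ ¬u ∨ ¬v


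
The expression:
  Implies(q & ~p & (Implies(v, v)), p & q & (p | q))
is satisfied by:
  {p: True, q: False}
  {q: False, p: False}
  {q: True, p: True}


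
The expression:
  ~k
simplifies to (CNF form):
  ~k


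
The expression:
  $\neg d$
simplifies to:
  $\neg d$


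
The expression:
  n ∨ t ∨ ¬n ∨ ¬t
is always true.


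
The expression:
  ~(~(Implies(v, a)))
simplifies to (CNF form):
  a | ~v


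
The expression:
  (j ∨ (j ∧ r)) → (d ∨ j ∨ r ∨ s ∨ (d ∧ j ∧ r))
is always true.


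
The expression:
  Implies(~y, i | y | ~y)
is always true.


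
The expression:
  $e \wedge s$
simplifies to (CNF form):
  $e \wedge s$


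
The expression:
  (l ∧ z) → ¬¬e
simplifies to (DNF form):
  e ∨ ¬l ∨ ¬z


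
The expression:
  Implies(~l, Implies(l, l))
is always true.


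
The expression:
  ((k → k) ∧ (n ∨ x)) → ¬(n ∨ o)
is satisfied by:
  {o: False, n: False, x: False}
  {x: True, o: False, n: False}
  {o: True, x: False, n: False}


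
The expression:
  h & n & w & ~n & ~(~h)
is never true.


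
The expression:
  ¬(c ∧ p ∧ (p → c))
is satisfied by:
  {p: False, c: False}
  {c: True, p: False}
  {p: True, c: False}


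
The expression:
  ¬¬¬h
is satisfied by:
  {h: False}


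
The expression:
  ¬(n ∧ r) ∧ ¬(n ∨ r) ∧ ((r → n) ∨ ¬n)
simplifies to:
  ¬n ∧ ¬r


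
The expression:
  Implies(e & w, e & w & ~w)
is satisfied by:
  {w: False, e: False}
  {e: True, w: False}
  {w: True, e: False}


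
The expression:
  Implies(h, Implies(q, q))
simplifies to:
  True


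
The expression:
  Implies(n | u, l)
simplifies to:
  l | (~n & ~u)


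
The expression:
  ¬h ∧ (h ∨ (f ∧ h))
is never true.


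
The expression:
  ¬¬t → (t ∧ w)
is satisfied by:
  {w: True, t: False}
  {t: False, w: False}
  {t: True, w: True}


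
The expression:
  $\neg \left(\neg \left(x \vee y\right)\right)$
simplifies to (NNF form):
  $x \vee y$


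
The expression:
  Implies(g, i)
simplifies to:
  i | ~g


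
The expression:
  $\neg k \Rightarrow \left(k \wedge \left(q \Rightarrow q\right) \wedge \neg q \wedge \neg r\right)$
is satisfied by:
  {k: True}


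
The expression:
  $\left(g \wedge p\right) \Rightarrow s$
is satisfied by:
  {s: True, p: False, g: False}
  {p: False, g: False, s: False}
  {g: True, s: True, p: False}
  {g: True, p: False, s: False}
  {s: True, p: True, g: False}
  {p: True, s: False, g: False}
  {g: True, p: True, s: True}


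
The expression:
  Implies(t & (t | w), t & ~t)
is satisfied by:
  {t: False}


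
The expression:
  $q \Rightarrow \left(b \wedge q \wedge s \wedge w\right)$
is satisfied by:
  {b: True, w: True, s: True, q: False}
  {b: True, w: True, s: False, q: False}
  {b: True, s: True, w: False, q: False}
  {b: True, s: False, w: False, q: False}
  {w: True, s: True, b: False, q: False}
  {w: True, b: False, s: False, q: False}
  {w: False, s: True, b: False, q: False}
  {w: False, b: False, s: False, q: False}
  {b: True, q: True, w: True, s: True}


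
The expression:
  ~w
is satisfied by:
  {w: False}


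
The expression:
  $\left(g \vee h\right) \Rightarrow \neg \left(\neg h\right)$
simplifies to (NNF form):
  $h \vee \neg g$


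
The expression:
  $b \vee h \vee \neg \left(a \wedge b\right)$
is always true.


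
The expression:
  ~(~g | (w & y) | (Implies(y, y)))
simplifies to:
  False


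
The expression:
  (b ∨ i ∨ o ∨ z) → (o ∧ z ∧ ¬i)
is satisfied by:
  {z: True, o: True, b: False, i: False}
  {z: True, o: True, b: True, i: False}
  {z: False, b: False, i: False, o: False}


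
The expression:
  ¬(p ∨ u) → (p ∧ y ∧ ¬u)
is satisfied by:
  {u: True, p: True}
  {u: True, p: False}
  {p: True, u: False}


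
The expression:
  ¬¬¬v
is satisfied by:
  {v: False}


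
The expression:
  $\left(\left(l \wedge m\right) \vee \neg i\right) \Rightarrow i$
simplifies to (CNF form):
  $i$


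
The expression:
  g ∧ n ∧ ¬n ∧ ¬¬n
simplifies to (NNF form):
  False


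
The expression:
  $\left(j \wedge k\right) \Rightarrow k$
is always true.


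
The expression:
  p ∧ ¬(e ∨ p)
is never true.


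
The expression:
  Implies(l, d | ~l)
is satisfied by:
  {d: True, l: False}
  {l: False, d: False}
  {l: True, d: True}


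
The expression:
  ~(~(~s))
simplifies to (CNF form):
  ~s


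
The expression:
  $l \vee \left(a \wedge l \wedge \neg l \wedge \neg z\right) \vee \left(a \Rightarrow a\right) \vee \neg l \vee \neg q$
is always true.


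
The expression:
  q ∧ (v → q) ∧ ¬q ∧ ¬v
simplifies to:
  False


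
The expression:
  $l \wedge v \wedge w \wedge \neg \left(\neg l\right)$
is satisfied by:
  {v: True, w: True, l: True}


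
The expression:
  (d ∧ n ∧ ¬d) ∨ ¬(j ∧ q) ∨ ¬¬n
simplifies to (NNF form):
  n ∨ ¬j ∨ ¬q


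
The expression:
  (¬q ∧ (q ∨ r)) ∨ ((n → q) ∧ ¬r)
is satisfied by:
  {n: False, q: False, r: False}
  {r: True, n: False, q: False}
  {r: True, n: True, q: False}
  {q: True, n: False, r: False}
  {q: True, n: True, r: False}


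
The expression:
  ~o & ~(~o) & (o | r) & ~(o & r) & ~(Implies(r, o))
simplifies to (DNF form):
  False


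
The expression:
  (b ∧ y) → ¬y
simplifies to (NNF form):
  ¬b ∨ ¬y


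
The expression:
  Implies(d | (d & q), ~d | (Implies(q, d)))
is always true.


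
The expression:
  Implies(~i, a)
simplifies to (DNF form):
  a | i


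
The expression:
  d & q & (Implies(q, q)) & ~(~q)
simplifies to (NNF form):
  d & q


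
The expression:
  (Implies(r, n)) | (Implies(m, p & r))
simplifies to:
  n | p | ~m | ~r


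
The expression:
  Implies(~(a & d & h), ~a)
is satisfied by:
  {d: True, h: True, a: False}
  {d: True, h: False, a: False}
  {h: True, d: False, a: False}
  {d: False, h: False, a: False}
  {a: True, d: True, h: True}


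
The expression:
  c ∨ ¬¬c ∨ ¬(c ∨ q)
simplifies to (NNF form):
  c ∨ ¬q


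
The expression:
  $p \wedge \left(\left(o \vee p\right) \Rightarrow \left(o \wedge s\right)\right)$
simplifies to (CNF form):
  $o \wedge p \wedge s$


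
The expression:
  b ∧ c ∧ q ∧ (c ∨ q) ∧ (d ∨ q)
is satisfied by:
  {c: True, b: True, q: True}


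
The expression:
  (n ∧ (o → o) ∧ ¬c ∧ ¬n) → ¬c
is always true.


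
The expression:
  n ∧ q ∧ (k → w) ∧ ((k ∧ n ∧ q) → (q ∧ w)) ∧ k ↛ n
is never true.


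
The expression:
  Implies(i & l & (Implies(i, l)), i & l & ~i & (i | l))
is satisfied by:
  {l: False, i: False}
  {i: True, l: False}
  {l: True, i: False}


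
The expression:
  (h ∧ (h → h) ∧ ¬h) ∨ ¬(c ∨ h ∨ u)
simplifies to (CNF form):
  ¬c ∧ ¬h ∧ ¬u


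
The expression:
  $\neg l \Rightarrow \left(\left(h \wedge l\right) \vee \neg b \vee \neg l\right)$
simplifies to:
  $\text{True}$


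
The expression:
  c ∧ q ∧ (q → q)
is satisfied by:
  {c: True, q: True}


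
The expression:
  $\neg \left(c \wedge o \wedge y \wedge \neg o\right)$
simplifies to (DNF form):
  $\text{True}$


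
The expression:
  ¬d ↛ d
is always true.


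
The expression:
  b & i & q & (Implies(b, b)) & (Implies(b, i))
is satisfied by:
  {i: True, b: True, q: True}


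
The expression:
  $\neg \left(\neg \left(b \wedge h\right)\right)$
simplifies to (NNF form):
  $b \wedge h$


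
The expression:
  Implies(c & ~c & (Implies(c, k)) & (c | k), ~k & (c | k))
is always true.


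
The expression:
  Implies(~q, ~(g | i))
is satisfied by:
  {q: True, i: False, g: False}
  {q: True, g: True, i: False}
  {q: True, i: True, g: False}
  {q: True, g: True, i: True}
  {g: False, i: False, q: False}


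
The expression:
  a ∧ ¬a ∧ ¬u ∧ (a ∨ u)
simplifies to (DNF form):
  False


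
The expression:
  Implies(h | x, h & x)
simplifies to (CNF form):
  (h | ~h) & (h | ~x) & (x | ~h) & (x | ~x)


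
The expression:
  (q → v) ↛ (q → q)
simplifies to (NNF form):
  False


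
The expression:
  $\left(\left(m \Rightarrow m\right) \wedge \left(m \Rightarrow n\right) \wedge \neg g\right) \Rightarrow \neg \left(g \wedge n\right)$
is always true.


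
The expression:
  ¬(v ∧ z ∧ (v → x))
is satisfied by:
  {v: False, z: False, x: False}
  {x: True, v: False, z: False}
  {z: True, v: False, x: False}
  {x: True, z: True, v: False}
  {v: True, x: False, z: False}
  {x: True, v: True, z: False}
  {z: True, v: True, x: False}


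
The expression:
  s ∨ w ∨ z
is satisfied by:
  {s: True, z: True, w: True}
  {s: True, z: True, w: False}
  {s: True, w: True, z: False}
  {s: True, w: False, z: False}
  {z: True, w: True, s: False}
  {z: True, w: False, s: False}
  {w: True, z: False, s: False}


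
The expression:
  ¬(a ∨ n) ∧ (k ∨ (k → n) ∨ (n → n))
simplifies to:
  ¬a ∧ ¬n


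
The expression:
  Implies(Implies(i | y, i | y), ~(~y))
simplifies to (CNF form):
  y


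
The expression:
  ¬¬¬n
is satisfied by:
  {n: False}


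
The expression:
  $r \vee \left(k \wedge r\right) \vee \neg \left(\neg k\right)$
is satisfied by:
  {r: True, k: True}
  {r: True, k: False}
  {k: True, r: False}


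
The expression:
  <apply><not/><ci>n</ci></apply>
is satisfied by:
  {n: False}


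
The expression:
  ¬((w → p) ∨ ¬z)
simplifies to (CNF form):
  w ∧ z ∧ ¬p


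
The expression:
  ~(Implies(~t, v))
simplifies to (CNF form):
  ~t & ~v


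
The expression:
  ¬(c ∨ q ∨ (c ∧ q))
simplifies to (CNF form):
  ¬c ∧ ¬q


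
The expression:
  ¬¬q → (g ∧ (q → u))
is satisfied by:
  {g: True, u: True, q: False}
  {g: True, u: False, q: False}
  {u: True, g: False, q: False}
  {g: False, u: False, q: False}
  {q: True, g: True, u: True}


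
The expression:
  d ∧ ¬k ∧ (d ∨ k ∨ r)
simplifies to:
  d ∧ ¬k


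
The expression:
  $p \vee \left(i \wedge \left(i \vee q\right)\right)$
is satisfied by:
  {i: True, p: True}
  {i: True, p: False}
  {p: True, i: False}


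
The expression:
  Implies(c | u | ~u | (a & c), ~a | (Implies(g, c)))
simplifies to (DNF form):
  c | ~a | ~g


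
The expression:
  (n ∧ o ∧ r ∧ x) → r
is always true.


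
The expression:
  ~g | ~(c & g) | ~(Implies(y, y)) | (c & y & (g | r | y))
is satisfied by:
  {y: True, g: False, c: False}
  {g: False, c: False, y: False}
  {y: True, c: True, g: False}
  {c: True, g: False, y: False}
  {y: True, g: True, c: False}
  {g: True, y: False, c: False}
  {y: True, c: True, g: True}


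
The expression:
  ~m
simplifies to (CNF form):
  ~m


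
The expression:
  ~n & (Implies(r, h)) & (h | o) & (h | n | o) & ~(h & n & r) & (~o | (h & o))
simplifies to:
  h & ~n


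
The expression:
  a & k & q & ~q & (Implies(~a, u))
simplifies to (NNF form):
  False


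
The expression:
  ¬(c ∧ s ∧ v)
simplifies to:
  ¬c ∨ ¬s ∨ ¬v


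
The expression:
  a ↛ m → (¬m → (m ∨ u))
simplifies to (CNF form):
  m ∨ u ∨ ¬a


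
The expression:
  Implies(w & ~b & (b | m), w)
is always true.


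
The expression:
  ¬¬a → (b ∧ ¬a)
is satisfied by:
  {a: False}


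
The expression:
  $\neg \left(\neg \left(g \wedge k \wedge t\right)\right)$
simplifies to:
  $g \wedge k \wedge t$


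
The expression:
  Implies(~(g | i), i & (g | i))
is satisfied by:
  {i: True, g: True}
  {i: True, g: False}
  {g: True, i: False}


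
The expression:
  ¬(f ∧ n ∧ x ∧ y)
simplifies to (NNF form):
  ¬f ∨ ¬n ∨ ¬x ∨ ¬y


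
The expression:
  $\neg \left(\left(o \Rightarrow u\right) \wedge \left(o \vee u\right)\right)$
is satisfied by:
  {u: False}


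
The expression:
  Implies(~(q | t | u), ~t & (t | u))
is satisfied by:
  {t: True, q: True, u: True}
  {t: True, q: True, u: False}
  {t: True, u: True, q: False}
  {t: True, u: False, q: False}
  {q: True, u: True, t: False}
  {q: True, u: False, t: False}
  {u: True, q: False, t: False}


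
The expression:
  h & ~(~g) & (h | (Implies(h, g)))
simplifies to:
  g & h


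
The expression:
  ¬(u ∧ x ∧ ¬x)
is always true.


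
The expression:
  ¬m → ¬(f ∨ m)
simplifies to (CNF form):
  m ∨ ¬f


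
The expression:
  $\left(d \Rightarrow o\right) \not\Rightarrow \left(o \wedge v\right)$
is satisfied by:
  {o: False, d: False, v: False}
  {v: True, o: False, d: False}
  {o: True, v: False, d: False}
  {d: True, o: True, v: False}


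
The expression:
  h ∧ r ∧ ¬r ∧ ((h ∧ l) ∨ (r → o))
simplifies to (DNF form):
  False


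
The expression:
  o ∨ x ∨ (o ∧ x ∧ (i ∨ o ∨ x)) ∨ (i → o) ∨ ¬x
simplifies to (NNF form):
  True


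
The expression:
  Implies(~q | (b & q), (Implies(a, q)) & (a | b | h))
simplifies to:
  q | (b & ~a) | (h & ~a)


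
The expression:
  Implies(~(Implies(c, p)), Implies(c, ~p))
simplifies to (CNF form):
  True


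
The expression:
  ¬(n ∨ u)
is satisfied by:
  {n: False, u: False}


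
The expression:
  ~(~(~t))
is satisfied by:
  {t: False}


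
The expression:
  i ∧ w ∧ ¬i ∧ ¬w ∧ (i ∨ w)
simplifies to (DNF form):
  False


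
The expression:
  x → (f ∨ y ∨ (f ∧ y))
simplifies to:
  f ∨ y ∨ ¬x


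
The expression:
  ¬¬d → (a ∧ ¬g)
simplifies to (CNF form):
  (a ∨ ¬d) ∧ (¬d ∨ ¬g)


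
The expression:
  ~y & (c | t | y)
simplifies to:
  ~y & (c | t)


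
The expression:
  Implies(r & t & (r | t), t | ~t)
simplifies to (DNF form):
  True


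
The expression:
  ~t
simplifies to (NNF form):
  ~t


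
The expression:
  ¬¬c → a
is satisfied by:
  {a: True, c: False}
  {c: False, a: False}
  {c: True, a: True}


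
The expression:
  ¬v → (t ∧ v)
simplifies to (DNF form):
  v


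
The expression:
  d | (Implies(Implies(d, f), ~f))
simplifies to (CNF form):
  d | ~f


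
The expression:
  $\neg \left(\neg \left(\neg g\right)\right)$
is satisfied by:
  {g: False}


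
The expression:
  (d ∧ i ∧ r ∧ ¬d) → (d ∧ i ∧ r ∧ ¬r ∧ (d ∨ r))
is always true.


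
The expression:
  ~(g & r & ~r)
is always true.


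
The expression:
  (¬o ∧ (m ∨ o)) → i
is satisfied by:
  {i: True, o: True, m: False}
  {i: True, m: False, o: False}
  {o: True, m: False, i: False}
  {o: False, m: False, i: False}
  {i: True, o: True, m: True}
  {i: True, m: True, o: False}
  {o: True, m: True, i: False}


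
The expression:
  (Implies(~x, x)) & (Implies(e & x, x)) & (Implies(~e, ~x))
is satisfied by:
  {e: True, x: True}


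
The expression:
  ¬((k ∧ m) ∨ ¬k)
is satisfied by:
  {k: True, m: False}


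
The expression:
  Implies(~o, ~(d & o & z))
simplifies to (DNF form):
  True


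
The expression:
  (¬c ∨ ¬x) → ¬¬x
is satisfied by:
  {x: True}


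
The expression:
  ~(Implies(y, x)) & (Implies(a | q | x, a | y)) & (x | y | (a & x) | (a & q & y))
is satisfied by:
  {y: True, x: False}


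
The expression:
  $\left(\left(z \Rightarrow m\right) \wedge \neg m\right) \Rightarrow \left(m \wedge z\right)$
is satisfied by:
  {z: True, m: True}
  {z: True, m: False}
  {m: True, z: False}


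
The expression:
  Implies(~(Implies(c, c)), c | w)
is always true.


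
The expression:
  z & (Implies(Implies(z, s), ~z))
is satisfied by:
  {z: True, s: False}


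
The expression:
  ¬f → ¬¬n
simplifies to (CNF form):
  f ∨ n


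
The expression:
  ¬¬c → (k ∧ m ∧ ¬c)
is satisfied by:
  {c: False}


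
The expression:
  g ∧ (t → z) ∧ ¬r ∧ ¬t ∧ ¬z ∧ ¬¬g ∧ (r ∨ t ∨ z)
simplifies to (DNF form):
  False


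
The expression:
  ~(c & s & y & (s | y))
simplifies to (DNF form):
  ~c | ~s | ~y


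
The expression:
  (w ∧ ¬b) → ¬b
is always true.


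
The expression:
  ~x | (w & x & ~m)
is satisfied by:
  {w: True, m: False, x: False}
  {m: False, x: False, w: False}
  {w: True, m: True, x: False}
  {m: True, w: False, x: False}
  {x: True, w: True, m: False}


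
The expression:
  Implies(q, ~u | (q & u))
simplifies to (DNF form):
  True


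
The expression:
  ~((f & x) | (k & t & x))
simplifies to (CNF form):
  (~f | ~x) & (~f | ~k | ~x) & (~f | ~t | ~x) & (~k | ~t | ~x)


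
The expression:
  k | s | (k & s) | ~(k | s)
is always true.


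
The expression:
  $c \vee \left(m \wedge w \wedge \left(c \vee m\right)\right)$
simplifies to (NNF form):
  $c \vee \left(m \wedge w\right)$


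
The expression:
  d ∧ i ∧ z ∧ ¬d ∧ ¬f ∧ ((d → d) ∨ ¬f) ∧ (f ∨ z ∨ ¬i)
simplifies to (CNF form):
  False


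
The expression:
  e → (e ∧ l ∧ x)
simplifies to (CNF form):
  (l ∨ ¬e) ∧ (x ∨ ¬e)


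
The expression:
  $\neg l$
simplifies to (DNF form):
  $\neg l$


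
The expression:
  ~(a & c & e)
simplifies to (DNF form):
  ~a | ~c | ~e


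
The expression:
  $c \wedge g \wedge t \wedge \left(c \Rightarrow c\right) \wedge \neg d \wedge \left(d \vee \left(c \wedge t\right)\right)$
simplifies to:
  $c \wedge g \wedge t \wedge \neg d$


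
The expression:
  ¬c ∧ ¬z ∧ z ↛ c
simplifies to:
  False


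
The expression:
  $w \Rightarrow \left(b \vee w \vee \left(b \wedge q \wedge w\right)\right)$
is always true.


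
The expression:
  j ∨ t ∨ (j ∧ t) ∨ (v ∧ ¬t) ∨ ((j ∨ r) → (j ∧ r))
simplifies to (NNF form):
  j ∨ t ∨ v ∨ ¬r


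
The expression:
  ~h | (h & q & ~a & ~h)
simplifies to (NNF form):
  ~h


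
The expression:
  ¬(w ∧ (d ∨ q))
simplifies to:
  (¬d ∧ ¬q) ∨ ¬w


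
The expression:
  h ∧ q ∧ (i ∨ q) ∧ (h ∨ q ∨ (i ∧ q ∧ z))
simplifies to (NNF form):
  h ∧ q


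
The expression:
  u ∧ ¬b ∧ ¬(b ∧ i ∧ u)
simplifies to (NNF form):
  u ∧ ¬b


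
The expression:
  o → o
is always true.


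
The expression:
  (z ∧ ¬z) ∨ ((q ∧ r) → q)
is always true.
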